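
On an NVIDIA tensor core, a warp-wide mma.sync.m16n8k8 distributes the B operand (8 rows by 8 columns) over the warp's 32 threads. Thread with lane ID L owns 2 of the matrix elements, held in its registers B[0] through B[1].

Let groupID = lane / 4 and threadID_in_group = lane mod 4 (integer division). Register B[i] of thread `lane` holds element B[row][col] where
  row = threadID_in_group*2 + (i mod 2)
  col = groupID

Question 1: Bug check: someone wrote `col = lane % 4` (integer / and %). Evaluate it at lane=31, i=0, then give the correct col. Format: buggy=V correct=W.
buggy=3 correct=7

`lane % 4`[31,0]→3
lane 31→31/4=7, 31 mod 4=3
i=0  r:2·3+0→6  c:7
col: 3 vs 7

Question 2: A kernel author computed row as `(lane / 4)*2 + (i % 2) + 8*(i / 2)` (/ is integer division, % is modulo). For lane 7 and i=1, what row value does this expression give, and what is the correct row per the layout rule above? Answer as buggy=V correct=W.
`(lane / 4)*2 + (i % 2) + 8*(i / 2)`[7,1]->3
lane 7->7/4=1, 7 mod 4=3
i=1  r:2·3+1->7  c:1
row: 3 vs 7

buggy=3 correct=7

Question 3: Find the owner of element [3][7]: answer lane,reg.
29,1

c:7=>grp=7  r:3=>tig=1,lo=1
L=7*4+1=29  i=1=1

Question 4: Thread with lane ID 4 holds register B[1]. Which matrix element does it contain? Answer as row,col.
1,1

lane 4->4/4=1, 4 mod 4=0
i=1  r:2·0+1->1  c:1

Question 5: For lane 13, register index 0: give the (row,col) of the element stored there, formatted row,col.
2,3

lane 13⇒13/4=3, 13 mod 4=1
i=0  r:2·1+0⇒2  c:3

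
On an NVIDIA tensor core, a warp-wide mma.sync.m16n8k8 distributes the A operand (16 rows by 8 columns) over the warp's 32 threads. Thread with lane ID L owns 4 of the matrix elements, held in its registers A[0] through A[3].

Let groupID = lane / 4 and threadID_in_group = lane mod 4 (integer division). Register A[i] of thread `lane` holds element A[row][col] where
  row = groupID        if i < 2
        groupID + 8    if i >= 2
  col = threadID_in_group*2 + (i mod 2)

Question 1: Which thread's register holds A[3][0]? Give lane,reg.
r:3=>grp=3,rB=0  c:0=>tig=0,lo=0
L=3*4+0=12  i=0*2+0=0

12,0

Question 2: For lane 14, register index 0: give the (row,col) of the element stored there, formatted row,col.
lane 14: gr=3 (14/4), th=2 (14%4)
i=0: r=3+0=3, c=2*2+0=4

3,4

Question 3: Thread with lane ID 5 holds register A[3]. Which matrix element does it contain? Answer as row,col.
L=5->g=5>>2=1, t=5&3=1
[3]->row 1+8=9  col 1·2+1=3

9,3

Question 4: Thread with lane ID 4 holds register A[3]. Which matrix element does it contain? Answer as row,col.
9,1

lane 4->4/4=1, 4 mod 4=0
i=3  r:1+8->9  c:2·0+1->1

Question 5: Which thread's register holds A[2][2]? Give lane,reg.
9,0

r=2->g=2,rb=0  c=2->t=1,b0=0
L=2*4+1=9  i=0*2+0=0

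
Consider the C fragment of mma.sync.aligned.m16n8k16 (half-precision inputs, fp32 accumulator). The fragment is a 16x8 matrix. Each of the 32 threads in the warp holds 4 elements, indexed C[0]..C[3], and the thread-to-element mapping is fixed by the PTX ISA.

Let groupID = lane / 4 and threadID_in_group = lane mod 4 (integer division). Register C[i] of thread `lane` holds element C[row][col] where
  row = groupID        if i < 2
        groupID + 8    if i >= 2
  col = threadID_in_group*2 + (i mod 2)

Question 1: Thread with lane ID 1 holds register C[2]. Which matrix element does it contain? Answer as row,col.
8,2

lane 1→1/4=0, 1 mod 4=1
i=2  r:0+8→8  c:2·1+0→2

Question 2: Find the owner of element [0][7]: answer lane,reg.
3,1

r: 0->gid=0,r8=0  c: 7->tid=3,i&1=1
L=0*4+3=3  i=0*2+1=1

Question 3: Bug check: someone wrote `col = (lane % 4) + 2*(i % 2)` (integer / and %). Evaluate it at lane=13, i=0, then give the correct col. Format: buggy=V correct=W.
`(lane % 4) + 2*(i % 2)`[13,0]->1
L=13->g=13>>2=3, t=13&3=1
[0]->row 3+0=3  col 1·2+0=2
col: 1 vs 2

buggy=1 correct=2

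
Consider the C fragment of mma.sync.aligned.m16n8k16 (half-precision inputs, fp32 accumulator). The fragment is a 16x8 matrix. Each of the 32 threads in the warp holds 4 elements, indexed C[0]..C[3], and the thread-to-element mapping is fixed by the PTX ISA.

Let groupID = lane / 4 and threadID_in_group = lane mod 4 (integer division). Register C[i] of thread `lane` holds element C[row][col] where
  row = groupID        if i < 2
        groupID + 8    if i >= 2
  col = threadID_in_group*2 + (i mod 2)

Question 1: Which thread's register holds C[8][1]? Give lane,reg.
0,3

r=8⇒gr=0,Rb=1  c=1⇒th=0,odd=1
L=0*4+0=0  i=1*2+1=3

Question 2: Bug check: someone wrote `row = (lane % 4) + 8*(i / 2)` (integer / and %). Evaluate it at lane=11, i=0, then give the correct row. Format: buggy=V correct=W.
buggy=3 correct=2

`(lane % 4) + 8*(i / 2)`[11,0]⇒3
L=11⇒gr=11>>2=2, th=11&3=3
[0]⇒row 2+0=2  col 3·2+0=6
row: 3 vs 2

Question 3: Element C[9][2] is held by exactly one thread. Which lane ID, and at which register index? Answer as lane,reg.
r=9->g=1,rb=1  c=2->t=1,b0=0
L=1*4+1=5  i=1*2+0=2

5,2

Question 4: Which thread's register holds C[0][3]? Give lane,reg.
1,1

r=0⇒gr=0,Rb=0  c=3⇒th=1,odd=1
L=0*4+1=1  i=0*2+1=1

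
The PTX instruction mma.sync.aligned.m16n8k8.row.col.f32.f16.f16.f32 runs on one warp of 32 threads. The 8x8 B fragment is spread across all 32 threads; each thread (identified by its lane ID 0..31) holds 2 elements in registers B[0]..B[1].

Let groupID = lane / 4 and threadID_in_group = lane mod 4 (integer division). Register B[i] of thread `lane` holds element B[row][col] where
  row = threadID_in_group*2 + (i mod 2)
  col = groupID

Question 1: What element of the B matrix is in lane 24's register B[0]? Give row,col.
0,6

24: gr=6,th=0
[0] (0*2+0,6) = (0,6)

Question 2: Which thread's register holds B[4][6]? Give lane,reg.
26,0

c=6→G=6  r=4→T=2,p=0
L=6*4+2=26  i=0=0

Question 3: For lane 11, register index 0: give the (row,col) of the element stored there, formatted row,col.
lane 11⇒11/4=2, 11 mod 4=3
i=0  r:2·3+0⇒6  c:2

6,2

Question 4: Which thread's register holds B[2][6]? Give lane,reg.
25,0

c=6⇒gr=6  r=2⇒th=1,odd=0
L=6*4+1=25  i=0=0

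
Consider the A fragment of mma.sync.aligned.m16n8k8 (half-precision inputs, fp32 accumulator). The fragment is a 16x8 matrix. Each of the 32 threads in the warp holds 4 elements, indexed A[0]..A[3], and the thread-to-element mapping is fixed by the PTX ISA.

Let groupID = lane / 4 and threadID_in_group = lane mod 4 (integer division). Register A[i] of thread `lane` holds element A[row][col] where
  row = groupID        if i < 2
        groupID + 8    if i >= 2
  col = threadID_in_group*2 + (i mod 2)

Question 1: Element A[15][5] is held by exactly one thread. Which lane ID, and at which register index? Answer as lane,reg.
30,3

r=15→G=7,rhi=1  c=5→T=2,p=1
L=7*4+2=30  i=1*2+1=3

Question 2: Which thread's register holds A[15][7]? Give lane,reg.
31,3

r: 15->gid=7,r8=1  c: 7->tid=3,i&1=1
L=7*4+3=31  i=1*2+1=3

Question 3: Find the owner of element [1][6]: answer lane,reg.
r=1->g=1,rb=0  c=6->t=3,b0=0
L=1*4+3=7  i=0*2+0=0

7,0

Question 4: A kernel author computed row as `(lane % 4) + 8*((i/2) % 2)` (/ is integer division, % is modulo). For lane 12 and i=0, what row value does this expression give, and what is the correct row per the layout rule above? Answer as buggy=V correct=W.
`(lane % 4) + 8*((i/2) % 2)`[12,0]=>0
lane 12=>12/4=3, 12 mod 4=0
i=0  r:3+0=>3  c:2·0+0=>0
row: 0 vs 3

buggy=0 correct=3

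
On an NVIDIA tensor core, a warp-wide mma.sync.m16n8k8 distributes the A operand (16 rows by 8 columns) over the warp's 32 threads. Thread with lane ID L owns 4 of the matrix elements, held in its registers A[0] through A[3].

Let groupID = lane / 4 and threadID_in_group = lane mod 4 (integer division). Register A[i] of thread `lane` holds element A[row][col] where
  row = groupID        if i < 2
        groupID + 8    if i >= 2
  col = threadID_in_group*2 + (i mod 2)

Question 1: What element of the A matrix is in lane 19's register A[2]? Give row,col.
L=19=>grp=19>>2=4, tig=19&3=3
[2]=>row 4+8=12  col 3·2+0=6

12,6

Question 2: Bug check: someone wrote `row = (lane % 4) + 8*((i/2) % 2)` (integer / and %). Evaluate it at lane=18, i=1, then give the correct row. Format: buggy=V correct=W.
buggy=2 correct=4

`(lane % 4) + 8*((i/2) % 2)`[18,1]->2
L=18->gid=18>>2=4, tid=18&3=2
[1]->row 4+0=4  col 2·2+1=5
row: 2 vs 4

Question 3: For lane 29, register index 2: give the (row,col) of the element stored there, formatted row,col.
15,2

L=29->gid=29>>2=7, tid=29&3=1
[2]->row 7+8=15  col 1·2+0=2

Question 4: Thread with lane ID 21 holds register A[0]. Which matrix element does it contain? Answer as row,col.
5,2

lane 21⇒21/4=5, 21 mod 4=1
i=0  r:5+0⇒5  c:2·1+0⇒2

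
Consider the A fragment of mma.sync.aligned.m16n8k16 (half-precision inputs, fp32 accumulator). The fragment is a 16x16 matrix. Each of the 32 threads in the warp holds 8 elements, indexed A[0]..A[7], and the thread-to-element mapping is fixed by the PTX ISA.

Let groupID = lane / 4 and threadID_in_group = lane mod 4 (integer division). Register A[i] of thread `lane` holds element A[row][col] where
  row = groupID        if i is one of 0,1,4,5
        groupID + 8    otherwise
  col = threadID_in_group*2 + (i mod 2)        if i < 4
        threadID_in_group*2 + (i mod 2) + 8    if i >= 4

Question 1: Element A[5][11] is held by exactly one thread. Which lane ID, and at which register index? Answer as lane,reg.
21,5

r=5->g=5,rb=0  c=11->cb=1,t=1,b0=1
L=5*4+1=21  i=1*4+0*2+1=5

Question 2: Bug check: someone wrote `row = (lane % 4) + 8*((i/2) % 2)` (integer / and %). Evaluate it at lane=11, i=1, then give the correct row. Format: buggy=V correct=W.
buggy=3 correct=2

`(lane % 4) + 8*((i/2) % 2)`[11,1]→3
lane 11→11/4=2, 11 mod 4=3
i=1  r:2+0→2  c:2·3+1+0→7
row: 3 vs 2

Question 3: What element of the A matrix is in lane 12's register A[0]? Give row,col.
3,0

lane 12->12/4=3, 12 mod 4=0
i=0  r:3+0->3  c:2·0+0+0->0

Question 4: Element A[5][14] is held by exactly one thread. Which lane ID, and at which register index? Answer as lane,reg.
23,4

r=5→G=5,rhi=0  c=14→chi=1,T=3,p=0
L=5*4+3=23  i=1*4+0*2+0=4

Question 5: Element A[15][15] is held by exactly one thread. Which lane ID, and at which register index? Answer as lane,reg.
31,7

r:15=>grp=7,rB=1  c:15=>cB=1,tig=3,lo=1
L=7*4+3=31  i=1*4+1*2+1=7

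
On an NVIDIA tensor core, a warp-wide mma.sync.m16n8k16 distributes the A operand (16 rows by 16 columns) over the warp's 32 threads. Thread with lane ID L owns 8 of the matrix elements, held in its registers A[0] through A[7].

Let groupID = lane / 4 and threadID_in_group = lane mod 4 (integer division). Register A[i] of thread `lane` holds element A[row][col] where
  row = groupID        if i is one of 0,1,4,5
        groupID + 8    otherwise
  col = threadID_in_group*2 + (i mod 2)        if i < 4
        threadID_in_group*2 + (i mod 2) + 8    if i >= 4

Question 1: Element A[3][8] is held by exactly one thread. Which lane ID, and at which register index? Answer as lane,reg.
12,4

r=3⇒gr=3,Rb=0  c=8⇒Cb=1,th=0,odd=0
L=3*4+0=12  i=1*4+0*2+0=4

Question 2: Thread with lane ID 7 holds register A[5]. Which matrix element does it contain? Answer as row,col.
1,15

lane 7: grp=1 (7/4), tig=3 (7%4)
i=5: r=1+0=1, c=3*2+1+8=15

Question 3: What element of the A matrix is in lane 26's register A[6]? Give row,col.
14,12

L=26=>grp=26>>2=6, tig=26&3=2
[6]=>row 6+8=14  col 2·2+0+8=12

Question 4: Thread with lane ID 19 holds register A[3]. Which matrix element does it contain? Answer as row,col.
12,7

lane 19: gr=4 (19/4), th=3 (19%4)
i=3: r=4+8=12, c=3*2+1+0=7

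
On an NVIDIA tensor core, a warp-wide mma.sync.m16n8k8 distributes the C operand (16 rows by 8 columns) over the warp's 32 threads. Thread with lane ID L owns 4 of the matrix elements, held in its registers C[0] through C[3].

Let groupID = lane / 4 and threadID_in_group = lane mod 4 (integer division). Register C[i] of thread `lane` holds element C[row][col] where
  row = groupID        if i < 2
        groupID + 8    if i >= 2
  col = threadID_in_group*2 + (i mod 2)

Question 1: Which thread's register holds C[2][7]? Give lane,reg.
11,1

r: 2->gid=2,r8=0  c: 7->tid=3,i&1=1
L=2*4+3=11  i=0*2+1=1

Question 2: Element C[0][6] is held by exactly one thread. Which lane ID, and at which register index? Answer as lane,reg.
r=0→G=0,rhi=0  c=6→T=3,p=0
L=0*4+3=3  i=0*2+0=0

3,0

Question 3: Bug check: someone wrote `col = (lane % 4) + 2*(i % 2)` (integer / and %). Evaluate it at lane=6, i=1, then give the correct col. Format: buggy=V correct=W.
`(lane % 4) + 2*(i % 2)`[6,1]->4
lane 6->6/4=1, 6 mod 4=2
i=1  r:1+0->1  c:2·2+1->5
col: 4 vs 5

buggy=4 correct=5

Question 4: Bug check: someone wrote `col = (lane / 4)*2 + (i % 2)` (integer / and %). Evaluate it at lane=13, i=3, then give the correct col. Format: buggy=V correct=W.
buggy=7 correct=3

`(lane / 4)*2 + (i % 2)`[13,3]=>7
L=13=>grp=13>>2=3, tig=13&3=1
[3]=>row 3+8=11  col 1·2+1=3
col: 7 vs 3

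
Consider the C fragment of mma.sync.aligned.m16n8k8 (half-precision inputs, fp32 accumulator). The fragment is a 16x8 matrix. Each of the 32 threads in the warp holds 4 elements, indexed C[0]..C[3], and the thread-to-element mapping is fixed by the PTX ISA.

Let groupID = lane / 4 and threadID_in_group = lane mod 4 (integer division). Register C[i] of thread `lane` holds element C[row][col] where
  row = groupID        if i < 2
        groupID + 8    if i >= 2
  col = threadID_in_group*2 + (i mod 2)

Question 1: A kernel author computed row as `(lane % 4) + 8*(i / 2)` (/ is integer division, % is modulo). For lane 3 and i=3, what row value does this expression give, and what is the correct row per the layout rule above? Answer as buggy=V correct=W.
`(lane % 4) + 8*(i / 2)`[3,3]→11
lane 3→3/4=0, 3 mod 4=3
i=3  r:0+8→8  c:2·3+1→7
row: 11 vs 8

buggy=11 correct=8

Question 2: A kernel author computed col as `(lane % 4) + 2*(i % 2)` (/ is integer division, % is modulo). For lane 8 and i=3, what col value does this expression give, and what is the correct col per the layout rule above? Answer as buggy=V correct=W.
`(lane % 4) + 2*(i % 2)`[8,3]=>2
L=8=>grp=8>>2=2, tig=8&3=0
[3]=>row 2+8=10  col 0·2+1=1
col: 2 vs 1

buggy=2 correct=1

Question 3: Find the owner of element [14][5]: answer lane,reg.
r:14=>grp=6,rB=1  c:5=>tig=2,lo=1
L=6*4+2=26  i=1*2+1=3

26,3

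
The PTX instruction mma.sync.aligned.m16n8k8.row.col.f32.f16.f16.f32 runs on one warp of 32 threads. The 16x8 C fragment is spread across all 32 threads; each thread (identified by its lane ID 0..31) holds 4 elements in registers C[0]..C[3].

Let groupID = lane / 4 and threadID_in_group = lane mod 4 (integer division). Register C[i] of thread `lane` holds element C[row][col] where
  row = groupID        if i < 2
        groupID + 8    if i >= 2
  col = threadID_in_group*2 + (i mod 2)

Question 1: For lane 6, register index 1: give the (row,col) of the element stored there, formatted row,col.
lane 6: grp=1 (6/4), tig=2 (6%4)
i=1: r=1+0=1, c=2*2+1=5

1,5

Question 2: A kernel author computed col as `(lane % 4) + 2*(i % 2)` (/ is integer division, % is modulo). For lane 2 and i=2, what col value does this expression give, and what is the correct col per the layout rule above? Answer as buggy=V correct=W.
buggy=2 correct=4

`(lane % 4) + 2*(i % 2)`[2,2]→2
2: G=0,T=2
[2] (0+8,2*2+0) = (8,4)
col: 2 vs 4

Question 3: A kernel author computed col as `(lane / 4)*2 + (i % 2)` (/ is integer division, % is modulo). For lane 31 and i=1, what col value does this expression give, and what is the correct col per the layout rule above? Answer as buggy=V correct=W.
buggy=15 correct=7

`(lane / 4)*2 + (i % 2)`[31,1]->15
lane 31: g=7 (31/4), t=3 (31%4)
i=1: r=7+0=7, c=3*2+1=7
col: 15 vs 7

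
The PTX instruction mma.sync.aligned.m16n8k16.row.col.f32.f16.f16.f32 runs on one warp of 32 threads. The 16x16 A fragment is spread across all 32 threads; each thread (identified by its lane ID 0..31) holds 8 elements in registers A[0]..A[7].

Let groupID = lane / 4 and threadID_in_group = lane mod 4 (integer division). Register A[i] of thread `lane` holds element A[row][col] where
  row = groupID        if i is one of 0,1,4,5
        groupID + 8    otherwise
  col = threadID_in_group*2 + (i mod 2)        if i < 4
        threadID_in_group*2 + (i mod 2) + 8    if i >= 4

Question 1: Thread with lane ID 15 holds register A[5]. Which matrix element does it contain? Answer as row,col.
15: gid=3,tid=3
[5] (3+0,3*2+1+8) = (3,15)

3,15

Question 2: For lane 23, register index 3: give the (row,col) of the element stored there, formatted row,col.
lane 23: g=5 (23/4), t=3 (23%4)
i=3: r=5+8=13, c=3*2+1+0=7

13,7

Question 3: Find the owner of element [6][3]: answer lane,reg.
r: 6->gid=6,r8=0  c: 3->c8=0,tid=1,i&1=1
L=6*4+1=25  i=0*4+0*2+1=1

25,1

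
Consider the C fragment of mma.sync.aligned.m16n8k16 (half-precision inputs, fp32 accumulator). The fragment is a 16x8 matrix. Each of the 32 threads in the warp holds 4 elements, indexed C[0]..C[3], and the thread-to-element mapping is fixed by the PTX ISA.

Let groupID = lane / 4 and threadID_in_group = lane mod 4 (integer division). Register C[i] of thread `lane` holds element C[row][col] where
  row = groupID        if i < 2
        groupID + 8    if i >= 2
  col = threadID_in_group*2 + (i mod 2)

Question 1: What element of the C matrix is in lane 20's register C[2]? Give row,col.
lane 20: grp=5 (20/4), tig=0 (20%4)
i=2: r=5+8=13, c=0*2+0=0

13,0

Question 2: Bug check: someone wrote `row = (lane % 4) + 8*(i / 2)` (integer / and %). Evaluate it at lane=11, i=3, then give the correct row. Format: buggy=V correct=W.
buggy=11 correct=10

`(lane % 4) + 8*(i / 2)`[11,3]⇒11
lane 11: gr=2 (11/4), th=3 (11%4)
i=3: r=2+8=10, c=3*2+1=7
row: 11 vs 10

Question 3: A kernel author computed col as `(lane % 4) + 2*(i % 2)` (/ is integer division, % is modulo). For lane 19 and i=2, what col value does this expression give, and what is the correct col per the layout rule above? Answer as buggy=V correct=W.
`(lane % 4) + 2*(i % 2)`[19,2]->3
19: g=4,t=3
[2] (4+8,3*2+0) = (12,6)
col: 3 vs 6

buggy=3 correct=6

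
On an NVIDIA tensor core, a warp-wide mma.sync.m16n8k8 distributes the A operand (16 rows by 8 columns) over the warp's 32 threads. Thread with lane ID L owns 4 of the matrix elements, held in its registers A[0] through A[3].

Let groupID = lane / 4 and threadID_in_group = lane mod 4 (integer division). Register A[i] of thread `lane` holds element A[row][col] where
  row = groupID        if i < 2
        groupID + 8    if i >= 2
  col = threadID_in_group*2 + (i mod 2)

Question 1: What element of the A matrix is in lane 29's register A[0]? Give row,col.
7,2

L=29→G=29>>2=7, T=29&3=1
[0]→row 7+0=7  col 1·2+0=2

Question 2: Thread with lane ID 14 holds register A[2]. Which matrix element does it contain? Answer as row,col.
11,4

lane 14: gr=3 (14/4), th=2 (14%4)
i=2: r=3+8=11, c=2*2+0=4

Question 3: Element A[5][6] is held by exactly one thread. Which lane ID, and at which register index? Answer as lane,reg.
23,0

r=5→G=5,rhi=0  c=6→T=3,p=0
L=5*4+3=23  i=0*2+0=0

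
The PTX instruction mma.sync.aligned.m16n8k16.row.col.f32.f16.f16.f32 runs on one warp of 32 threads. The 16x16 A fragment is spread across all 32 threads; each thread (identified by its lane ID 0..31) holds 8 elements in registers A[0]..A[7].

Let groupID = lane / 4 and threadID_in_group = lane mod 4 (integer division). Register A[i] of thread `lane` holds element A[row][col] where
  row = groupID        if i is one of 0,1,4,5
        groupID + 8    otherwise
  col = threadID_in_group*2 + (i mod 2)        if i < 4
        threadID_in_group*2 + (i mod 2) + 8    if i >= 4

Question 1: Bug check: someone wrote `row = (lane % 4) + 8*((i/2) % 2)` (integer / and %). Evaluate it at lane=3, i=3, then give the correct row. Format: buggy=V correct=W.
`(lane % 4) + 8*((i/2) % 2)`[3,3]->11
L=3->g=3>>2=0, t=3&3=3
[3]->row 0+8=8  col 3·2+1+0=7
row: 11 vs 8

buggy=11 correct=8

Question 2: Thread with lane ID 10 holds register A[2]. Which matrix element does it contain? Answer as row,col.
10,4

lane 10→10/4=2, 10 mod 4=2
i=2  r:2+8→10  c:2·2+0+0→4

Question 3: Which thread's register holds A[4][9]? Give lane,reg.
16,5

r=4→G=4,rhi=0  c=9→chi=1,T=0,p=1
L=4*4+0=16  i=1*4+0*2+1=5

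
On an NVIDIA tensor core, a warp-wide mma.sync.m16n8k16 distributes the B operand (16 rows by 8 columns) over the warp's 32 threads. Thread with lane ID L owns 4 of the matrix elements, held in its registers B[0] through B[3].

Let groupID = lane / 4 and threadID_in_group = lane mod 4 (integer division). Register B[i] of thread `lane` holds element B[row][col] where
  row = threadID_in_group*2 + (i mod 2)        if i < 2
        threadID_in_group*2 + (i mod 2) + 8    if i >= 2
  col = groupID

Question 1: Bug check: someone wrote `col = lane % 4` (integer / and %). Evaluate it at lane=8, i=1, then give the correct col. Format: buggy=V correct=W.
`lane % 4`[8,1]→0
lane 8: G=2 (8/4), T=0 (8%4)
i=1: r=0*2+1+0=1, c=G=2
col: 0 vs 2

buggy=0 correct=2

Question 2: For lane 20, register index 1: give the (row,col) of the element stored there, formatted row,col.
1,5

lane 20=>20/4=5, 20 mod 4=0
i=1  r:2·0+1+0=>1  c:5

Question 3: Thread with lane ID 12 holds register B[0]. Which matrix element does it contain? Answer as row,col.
0,3

12: g=3,t=0
[0] (0*2+0+0,3) = (0,3)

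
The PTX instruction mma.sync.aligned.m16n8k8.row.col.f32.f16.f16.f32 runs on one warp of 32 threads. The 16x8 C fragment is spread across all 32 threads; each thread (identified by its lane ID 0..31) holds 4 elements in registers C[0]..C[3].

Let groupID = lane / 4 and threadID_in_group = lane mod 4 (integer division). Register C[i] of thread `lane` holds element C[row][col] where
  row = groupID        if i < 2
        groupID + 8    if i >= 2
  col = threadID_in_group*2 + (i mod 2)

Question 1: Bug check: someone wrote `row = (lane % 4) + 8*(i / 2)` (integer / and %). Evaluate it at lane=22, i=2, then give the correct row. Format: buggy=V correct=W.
`(lane % 4) + 8*(i / 2)`[22,2]->10
L=22->g=22>>2=5, t=22&3=2
[2]->row 5+8=13  col 2·2+0=4
row: 10 vs 13

buggy=10 correct=13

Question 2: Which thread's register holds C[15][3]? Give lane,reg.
29,3

r: 15->gid=7,r8=1  c: 3->tid=1,i&1=1
L=7*4+1=29  i=1*2+1=3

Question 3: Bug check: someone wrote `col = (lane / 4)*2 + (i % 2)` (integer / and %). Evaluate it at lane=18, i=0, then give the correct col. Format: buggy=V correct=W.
`(lane / 4)*2 + (i % 2)`[18,0]=>8
18: grp=4,tig=2
[0] (4+0,2*2+0) = (4,4)
col: 8 vs 4

buggy=8 correct=4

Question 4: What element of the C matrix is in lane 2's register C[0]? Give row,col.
lane 2->2/4=0, 2 mod 4=2
i=0  r:0+0->0  c:2·2+0->4

0,4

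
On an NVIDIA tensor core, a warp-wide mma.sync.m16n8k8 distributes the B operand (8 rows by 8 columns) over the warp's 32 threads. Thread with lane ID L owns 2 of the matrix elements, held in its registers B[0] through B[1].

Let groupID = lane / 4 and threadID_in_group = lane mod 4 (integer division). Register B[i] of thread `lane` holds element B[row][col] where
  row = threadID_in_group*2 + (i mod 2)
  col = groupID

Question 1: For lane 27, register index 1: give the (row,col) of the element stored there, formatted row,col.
lane 27: G=6 (27/4), T=3 (27%4)
i=1: r=3*2+1=7, c=G=6

7,6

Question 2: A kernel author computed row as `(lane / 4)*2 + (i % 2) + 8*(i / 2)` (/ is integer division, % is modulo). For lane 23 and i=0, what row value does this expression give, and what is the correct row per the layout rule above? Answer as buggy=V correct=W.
`(lane / 4)*2 + (i % 2) + 8*(i / 2)`[23,0]→10
L=23→G=23>>2=5, T=23&3=3
[0]→row 3·2+0=6  col G=5
row: 10 vs 6

buggy=10 correct=6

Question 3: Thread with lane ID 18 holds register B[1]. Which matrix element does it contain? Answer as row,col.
5,4

L=18->gid=18>>2=4, tid=18&3=2
[1]->row 2·2+1=5  col gid=4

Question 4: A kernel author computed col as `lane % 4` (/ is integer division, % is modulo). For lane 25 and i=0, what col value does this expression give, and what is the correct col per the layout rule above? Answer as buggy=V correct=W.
`lane % 4`[25,0]⇒1
lane 25⇒25/4=6, 25 mod 4=1
i=0  r:2·1+0⇒2  c:6
col: 1 vs 6

buggy=1 correct=6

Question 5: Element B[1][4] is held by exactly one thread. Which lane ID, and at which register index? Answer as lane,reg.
c:4=>grp=4  r:1=>tig=0,lo=1
L=4*4+0=16  i=1=1

16,1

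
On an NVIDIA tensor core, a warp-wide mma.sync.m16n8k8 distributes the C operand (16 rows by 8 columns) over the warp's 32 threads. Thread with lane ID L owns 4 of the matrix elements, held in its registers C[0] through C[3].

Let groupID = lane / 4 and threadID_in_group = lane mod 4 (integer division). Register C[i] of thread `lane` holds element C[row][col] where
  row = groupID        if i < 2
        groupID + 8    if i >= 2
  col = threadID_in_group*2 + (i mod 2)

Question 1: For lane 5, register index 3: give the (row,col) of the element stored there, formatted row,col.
9,3

lane 5: gr=1 (5/4), th=1 (5%4)
i=3: r=1+8=9, c=1*2+1=3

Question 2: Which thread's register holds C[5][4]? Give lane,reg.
22,0

r: 5->gid=5,r8=0  c: 4->tid=2,i&1=0
L=5*4+2=22  i=0*2+0=0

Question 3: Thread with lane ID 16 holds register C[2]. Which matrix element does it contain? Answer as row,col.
12,0

lane 16->16/4=4, 16 mod 4=0
i=2  r:4+8->12  c:2·0+0->0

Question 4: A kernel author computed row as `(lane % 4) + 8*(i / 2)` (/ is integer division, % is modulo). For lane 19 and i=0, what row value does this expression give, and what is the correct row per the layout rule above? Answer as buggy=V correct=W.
`(lane % 4) + 8*(i / 2)`[19,0]->3
L=19->g=19>>2=4, t=19&3=3
[0]->row 4+0=4  col 3·2+0=6
row: 3 vs 4

buggy=3 correct=4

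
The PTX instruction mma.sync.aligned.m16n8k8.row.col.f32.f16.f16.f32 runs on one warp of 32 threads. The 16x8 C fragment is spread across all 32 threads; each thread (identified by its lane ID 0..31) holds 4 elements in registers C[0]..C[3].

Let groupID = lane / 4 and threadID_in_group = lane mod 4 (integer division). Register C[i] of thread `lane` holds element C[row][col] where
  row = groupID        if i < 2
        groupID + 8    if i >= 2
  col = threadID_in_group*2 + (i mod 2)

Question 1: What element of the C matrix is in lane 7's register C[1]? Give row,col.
1,7

L=7->gid=7>>2=1, tid=7&3=3
[1]->row 1+0=1  col 3·2+1=7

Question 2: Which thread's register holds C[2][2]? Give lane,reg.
r=2→G=2,rhi=0  c=2→T=1,p=0
L=2*4+1=9  i=0*2+0=0

9,0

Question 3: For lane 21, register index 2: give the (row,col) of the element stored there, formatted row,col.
21: G=5,T=1
[2] (5+8,1*2+0) = (13,2)

13,2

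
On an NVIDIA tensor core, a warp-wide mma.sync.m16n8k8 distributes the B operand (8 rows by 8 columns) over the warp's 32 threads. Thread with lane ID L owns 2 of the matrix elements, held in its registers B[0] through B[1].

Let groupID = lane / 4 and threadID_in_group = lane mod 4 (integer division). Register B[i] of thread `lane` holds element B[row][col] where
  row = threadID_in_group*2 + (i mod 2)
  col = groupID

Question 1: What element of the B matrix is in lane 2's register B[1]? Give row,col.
5,0

lane 2=>2/4=0, 2 mod 4=2
i=1  r:2·2+1=>5  c:0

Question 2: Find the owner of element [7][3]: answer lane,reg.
c:3=>grp=3  r:7=>tig=3,lo=1
L=3*4+3=15  i=1=1

15,1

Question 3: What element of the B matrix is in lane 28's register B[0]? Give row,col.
lane 28->28/4=7, 28 mod 4=0
i=0  r:2·0+0->0  c:7

0,7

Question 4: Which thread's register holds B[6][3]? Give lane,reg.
15,0

c:3=>grp=3  r:6=>tig=3,lo=0
L=3*4+3=15  i=0=0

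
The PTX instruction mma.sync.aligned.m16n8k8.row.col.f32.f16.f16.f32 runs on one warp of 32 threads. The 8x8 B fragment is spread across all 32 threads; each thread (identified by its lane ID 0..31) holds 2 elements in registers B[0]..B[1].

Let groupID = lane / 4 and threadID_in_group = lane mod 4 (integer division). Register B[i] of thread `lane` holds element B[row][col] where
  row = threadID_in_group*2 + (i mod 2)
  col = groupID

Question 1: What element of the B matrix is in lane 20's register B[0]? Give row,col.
0,5

lane 20: grp=5 (20/4), tig=0 (20%4)
i=0: r=0*2+0=0, c=grp=5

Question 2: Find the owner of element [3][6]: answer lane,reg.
c=6->g=6  r=3->t=1,b0=1
L=6*4+1=25  i=1=1

25,1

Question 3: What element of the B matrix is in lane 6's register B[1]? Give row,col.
lane 6: grp=1 (6/4), tig=2 (6%4)
i=1: r=2*2+1=5, c=grp=1

5,1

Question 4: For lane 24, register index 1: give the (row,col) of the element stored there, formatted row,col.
1,6

lane 24→24/4=6, 24 mod 4=0
i=1  r:2·0+1→1  c:6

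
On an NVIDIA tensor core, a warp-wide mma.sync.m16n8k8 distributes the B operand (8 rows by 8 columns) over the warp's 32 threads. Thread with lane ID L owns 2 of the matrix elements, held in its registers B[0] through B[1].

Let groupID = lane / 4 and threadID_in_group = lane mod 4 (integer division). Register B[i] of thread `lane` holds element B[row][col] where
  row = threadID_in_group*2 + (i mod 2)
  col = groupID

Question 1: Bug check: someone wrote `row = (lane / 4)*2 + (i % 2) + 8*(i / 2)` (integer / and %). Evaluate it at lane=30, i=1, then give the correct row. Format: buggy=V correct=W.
`(lane / 4)*2 + (i % 2) + 8*(i / 2)`[30,1]=>15
lane 30: grp=7 (30/4), tig=2 (30%4)
i=1: r=2*2+1=5, c=grp=7
row: 15 vs 5

buggy=15 correct=5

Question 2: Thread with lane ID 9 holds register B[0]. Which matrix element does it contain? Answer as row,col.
9: g=2,t=1
[0] (1*2+0,2) = (2,2)

2,2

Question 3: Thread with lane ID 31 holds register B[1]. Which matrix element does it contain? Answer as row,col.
31: G=7,T=3
[1] (3*2+1,7) = (7,7)

7,7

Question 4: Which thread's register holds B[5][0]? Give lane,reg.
c=0→G=0  r=5→T=2,p=1
L=0*4+2=2  i=1=1

2,1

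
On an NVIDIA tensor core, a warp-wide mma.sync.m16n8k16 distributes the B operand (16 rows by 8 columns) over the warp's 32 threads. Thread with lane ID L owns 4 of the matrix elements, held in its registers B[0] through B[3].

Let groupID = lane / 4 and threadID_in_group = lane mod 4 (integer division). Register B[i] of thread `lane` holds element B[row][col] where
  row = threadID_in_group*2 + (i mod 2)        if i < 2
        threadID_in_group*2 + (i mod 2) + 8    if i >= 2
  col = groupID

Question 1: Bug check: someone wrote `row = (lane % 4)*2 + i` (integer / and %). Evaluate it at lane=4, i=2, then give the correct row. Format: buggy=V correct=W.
buggy=2 correct=8

`(lane % 4)*2 + i`[4,2]=>2
lane 4=>4/4=1, 4 mod 4=0
i=2  r:2·0+0+8=>8  c:1
row: 2 vs 8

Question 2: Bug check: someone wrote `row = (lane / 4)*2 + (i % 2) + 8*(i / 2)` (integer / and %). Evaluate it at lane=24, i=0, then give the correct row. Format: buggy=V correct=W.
buggy=12 correct=0

`(lane / 4)*2 + (i % 2) + 8*(i / 2)`[24,0]→12
24: G=6,T=0
[0] (0*2+0+0,6) = (0,6)
row: 12 vs 0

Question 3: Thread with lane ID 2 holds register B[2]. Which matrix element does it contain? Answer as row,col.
lane 2=>2/4=0, 2 mod 4=2
i=2  r:2·2+0+8=>12  c:0

12,0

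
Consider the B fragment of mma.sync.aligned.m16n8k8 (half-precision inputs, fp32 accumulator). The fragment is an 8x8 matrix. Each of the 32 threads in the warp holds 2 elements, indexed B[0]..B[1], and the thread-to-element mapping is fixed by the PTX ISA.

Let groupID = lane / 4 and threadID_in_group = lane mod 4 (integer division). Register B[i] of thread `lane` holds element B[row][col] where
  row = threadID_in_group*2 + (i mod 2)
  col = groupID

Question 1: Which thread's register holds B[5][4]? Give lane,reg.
c=4->g=4  r=5->t=2,b0=1
L=4*4+2=18  i=1=1

18,1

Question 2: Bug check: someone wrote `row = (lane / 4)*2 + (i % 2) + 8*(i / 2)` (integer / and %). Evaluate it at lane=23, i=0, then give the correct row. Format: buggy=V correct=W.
`(lane / 4)*2 + (i % 2) + 8*(i / 2)`[23,0]->10
lane 23->23/4=5, 23 mod 4=3
i=0  r:2·3+0->6  c:5
row: 10 vs 6

buggy=10 correct=6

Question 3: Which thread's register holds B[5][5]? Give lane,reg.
c:5=>grp=5  r:5=>tig=2,lo=1
L=5*4+2=22  i=1=1

22,1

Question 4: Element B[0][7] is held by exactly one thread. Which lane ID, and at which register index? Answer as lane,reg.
c=7→G=7  r=0→T=0,p=0
L=7*4+0=28  i=0=0

28,0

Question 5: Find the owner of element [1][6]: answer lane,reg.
c=6→G=6  r=1→T=0,p=1
L=6*4+0=24  i=1=1

24,1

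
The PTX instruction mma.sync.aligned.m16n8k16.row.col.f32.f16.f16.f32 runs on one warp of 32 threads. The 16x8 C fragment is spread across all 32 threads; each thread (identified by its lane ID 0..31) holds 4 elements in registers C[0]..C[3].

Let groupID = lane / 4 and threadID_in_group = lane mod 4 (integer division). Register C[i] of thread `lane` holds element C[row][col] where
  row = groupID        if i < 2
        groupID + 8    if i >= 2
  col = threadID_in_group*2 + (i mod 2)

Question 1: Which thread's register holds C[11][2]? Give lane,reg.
13,2

r: 11->gid=3,r8=1  c: 2->tid=1,i&1=0
L=3*4+1=13  i=1*2+0=2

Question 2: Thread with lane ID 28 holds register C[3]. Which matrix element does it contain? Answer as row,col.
lane 28⇒28/4=7, 28 mod 4=0
i=3  r:7+8⇒15  c:2·0+1⇒1

15,1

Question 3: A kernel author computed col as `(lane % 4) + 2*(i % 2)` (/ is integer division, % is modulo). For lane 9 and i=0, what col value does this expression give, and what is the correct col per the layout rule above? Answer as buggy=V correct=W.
buggy=1 correct=2

`(lane % 4) + 2*(i % 2)`[9,0]⇒1
lane 9: gr=2 (9/4), th=1 (9%4)
i=0: r=2+0=2, c=1*2+0=2
col: 1 vs 2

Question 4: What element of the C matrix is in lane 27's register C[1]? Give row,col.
lane 27->27/4=6, 27 mod 4=3
i=1  r:6+0->6  c:2·3+1->7

6,7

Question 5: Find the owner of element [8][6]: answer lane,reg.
r=8->g=0,rb=1  c=6->t=3,b0=0
L=0*4+3=3  i=1*2+0=2

3,2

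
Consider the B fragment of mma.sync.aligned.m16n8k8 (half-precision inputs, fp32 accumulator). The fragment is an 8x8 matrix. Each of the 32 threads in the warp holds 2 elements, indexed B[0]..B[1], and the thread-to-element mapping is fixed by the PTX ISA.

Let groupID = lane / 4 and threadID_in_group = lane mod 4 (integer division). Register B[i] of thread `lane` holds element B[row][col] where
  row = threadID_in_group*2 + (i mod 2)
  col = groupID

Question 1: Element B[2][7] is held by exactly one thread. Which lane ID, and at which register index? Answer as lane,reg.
29,0

c=7⇒gr=7  r=2⇒th=1,odd=0
L=7*4+1=29  i=0=0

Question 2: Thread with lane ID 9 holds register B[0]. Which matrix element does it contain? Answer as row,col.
2,2

lane 9: grp=2 (9/4), tig=1 (9%4)
i=0: r=1*2+0=2, c=grp=2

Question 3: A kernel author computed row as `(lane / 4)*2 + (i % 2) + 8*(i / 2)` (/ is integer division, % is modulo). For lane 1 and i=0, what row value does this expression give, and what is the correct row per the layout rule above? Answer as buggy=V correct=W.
`(lane / 4)*2 + (i % 2) + 8*(i / 2)`[1,0]->0
lane 1->1/4=0, 1 mod 4=1
i=0  r:2·1+0->2  c:0
row: 0 vs 2

buggy=0 correct=2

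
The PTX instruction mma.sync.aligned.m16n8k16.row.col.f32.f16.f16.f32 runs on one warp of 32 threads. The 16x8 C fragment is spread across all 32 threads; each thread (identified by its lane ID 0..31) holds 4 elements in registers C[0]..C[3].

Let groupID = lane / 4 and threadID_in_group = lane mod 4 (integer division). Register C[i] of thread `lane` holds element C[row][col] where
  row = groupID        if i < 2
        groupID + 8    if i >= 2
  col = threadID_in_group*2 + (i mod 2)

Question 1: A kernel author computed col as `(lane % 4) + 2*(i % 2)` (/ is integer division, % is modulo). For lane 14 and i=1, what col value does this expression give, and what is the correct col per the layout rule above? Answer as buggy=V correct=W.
buggy=4 correct=5

`(lane % 4) + 2*(i % 2)`[14,1]->4
lane 14->14/4=3, 14 mod 4=2
i=1  r:3+0->3  c:2·2+1->5
col: 4 vs 5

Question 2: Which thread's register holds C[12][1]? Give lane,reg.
r=12->g=4,rb=1  c=1->t=0,b0=1
L=4*4+0=16  i=1*2+1=3

16,3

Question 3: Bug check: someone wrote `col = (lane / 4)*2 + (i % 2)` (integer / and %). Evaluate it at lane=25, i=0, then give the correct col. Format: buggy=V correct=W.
buggy=12 correct=2

`(lane / 4)*2 + (i % 2)`[25,0]->12
25: gid=6,tid=1
[0] (6+0,1*2+0) = (6,2)
col: 12 vs 2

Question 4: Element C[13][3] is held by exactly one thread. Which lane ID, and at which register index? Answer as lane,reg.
r=13⇒gr=5,Rb=1  c=3⇒th=1,odd=1
L=5*4+1=21  i=1*2+1=3

21,3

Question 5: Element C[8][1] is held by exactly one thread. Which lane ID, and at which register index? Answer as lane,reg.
r:8=>grp=0,rB=1  c:1=>tig=0,lo=1
L=0*4+0=0  i=1*2+1=3

0,3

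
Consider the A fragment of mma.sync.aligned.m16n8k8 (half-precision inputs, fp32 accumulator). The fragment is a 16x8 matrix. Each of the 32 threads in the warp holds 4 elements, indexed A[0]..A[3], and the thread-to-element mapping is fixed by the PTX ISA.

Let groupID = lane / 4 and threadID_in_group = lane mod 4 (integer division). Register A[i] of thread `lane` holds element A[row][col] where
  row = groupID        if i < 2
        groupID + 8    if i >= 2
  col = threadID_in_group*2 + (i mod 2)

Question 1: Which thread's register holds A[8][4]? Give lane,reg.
r: 8->gid=0,r8=1  c: 4->tid=2,i&1=0
L=0*4+2=2  i=1*2+0=2

2,2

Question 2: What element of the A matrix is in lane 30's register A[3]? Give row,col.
15,5

lane 30: G=7 (30/4), T=2 (30%4)
i=3: r=7+8=15, c=2*2+1=5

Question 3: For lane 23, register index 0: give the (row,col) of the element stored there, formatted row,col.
lane 23→23/4=5, 23 mod 4=3
i=0  r:5+0→5  c:2·3+0→6

5,6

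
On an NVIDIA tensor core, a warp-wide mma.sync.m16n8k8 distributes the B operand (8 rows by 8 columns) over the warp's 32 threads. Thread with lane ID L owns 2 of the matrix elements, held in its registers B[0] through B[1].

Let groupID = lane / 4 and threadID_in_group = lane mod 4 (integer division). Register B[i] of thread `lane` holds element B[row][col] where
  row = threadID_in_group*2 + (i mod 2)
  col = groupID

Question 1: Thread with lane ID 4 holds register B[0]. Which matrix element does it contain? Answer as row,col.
0,1

lane 4⇒4/4=1, 4 mod 4=0
i=0  r:2·0+0⇒0  c:1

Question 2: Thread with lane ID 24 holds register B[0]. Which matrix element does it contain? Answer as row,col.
24: gid=6,tid=0
[0] (0*2+0,6) = (0,6)

0,6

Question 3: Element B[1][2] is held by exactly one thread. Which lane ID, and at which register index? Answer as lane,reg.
8,1

c=2->g=2  r=1->t=0,b0=1
L=2*4+0=8  i=1=1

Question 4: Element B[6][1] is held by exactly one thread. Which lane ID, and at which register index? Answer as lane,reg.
c=1→G=1  r=6→T=3,p=0
L=1*4+3=7  i=0=0

7,0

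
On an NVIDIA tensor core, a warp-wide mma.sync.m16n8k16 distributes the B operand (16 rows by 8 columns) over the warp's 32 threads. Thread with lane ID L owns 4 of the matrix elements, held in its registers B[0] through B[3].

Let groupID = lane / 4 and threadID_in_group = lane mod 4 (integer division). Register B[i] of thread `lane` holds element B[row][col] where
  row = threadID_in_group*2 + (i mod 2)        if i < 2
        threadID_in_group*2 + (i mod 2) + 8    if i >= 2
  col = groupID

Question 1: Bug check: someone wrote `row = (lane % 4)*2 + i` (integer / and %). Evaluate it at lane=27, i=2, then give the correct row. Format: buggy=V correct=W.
`(lane % 4)*2 + i`[27,2]⇒8
27: gr=6,th=3
[2] (3*2+0+8,6) = (14,6)
row: 8 vs 14

buggy=8 correct=14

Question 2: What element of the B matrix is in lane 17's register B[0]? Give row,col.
2,4

lane 17: grp=4 (17/4), tig=1 (17%4)
i=0: r=1*2+0+0=2, c=grp=4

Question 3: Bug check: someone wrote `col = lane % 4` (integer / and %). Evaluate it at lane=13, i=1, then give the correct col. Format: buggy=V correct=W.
`lane % 4`[13,1]→1
lane 13: G=3 (13/4), T=1 (13%4)
i=1: r=1*2+1+0=3, c=G=3
col: 1 vs 3

buggy=1 correct=3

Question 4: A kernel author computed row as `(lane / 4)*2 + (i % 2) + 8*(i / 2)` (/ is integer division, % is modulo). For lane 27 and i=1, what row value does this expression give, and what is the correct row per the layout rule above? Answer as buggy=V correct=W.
buggy=13 correct=7

`(lane / 4)*2 + (i % 2) + 8*(i / 2)`[27,1]=>13
L=27=>grp=27>>2=6, tig=27&3=3
[1]=>row 3·2+1+0=7  col grp=6
row: 13 vs 7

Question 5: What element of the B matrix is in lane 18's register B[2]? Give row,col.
lane 18: gid=4 (18/4), tid=2 (18%4)
i=2: r=2*2+0+8=12, c=gid=4

12,4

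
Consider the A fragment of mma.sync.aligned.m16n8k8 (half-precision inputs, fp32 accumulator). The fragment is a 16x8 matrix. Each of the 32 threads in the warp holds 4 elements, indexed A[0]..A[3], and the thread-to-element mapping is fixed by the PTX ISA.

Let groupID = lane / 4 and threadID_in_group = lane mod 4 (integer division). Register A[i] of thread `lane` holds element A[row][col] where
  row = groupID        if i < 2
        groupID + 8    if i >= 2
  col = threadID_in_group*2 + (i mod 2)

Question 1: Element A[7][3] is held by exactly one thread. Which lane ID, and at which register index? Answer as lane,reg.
r=7⇒gr=7,Rb=0  c=3⇒th=1,odd=1
L=7*4+1=29  i=0*2+1=1

29,1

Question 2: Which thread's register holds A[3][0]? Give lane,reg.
12,0

r:3=>grp=3,rB=0  c:0=>tig=0,lo=0
L=3*4+0=12  i=0*2+0=0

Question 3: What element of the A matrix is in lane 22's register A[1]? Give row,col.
lane 22: grp=5 (22/4), tig=2 (22%4)
i=1: r=5+0=5, c=2*2+1=5

5,5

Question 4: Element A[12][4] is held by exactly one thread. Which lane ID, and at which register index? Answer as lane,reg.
18,2

r=12⇒gr=4,Rb=1  c=4⇒th=2,odd=0
L=4*4+2=18  i=1*2+0=2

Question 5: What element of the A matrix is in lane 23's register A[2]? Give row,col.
13,6

L=23→G=23>>2=5, T=23&3=3
[2]→row 5+8=13  col 3·2+0=6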